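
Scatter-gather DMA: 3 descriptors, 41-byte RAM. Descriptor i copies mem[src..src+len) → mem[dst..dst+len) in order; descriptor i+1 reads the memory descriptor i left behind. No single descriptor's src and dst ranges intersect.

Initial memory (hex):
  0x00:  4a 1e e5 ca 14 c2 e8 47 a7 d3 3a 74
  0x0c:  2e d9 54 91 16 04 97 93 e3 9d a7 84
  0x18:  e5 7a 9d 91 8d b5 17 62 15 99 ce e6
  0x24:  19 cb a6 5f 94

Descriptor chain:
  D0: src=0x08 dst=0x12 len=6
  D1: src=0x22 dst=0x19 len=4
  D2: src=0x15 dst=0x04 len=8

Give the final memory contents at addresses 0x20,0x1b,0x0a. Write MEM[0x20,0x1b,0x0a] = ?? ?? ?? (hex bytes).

MEM[0x20,0x1b,0x0a] = 15 19 19

  after D0: wrote 6B at 0x12 = a7d33a742ed9
  after D1: wrote 4B at 0x19 = cee619cb
  after D2: wrote 8B at 0x04 = 742ed9e5cee619cb
query mem[0x20]=0x15, mem[0x1b]=0x19, mem[0x0a]=0x19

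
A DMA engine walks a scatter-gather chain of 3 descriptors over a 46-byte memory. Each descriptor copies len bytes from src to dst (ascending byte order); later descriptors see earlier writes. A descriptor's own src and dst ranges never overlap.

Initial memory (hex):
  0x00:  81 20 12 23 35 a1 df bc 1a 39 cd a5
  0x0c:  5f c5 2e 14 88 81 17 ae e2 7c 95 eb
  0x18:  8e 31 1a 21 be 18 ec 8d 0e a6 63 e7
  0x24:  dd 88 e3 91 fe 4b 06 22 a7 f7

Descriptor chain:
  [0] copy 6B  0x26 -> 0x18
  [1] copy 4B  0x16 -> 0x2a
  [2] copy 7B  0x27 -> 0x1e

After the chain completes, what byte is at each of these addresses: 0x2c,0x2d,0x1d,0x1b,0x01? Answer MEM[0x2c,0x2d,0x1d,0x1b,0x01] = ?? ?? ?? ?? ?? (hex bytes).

MEM[0x2c,0x2d,0x1d,0x1b,0x01] = e3 91 22 4b 20

  after D0: wrote 6B at 0x18 = e391fe4b0622
  after D1: wrote 4B at 0x2a = 95ebe391
  after D2: wrote 7B at 0x1e = 91fe4b95ebe391
query mem[0x2c]=0xe3, mem[0x2d]=0x91, mem[0x1d]=0x22, mem[0x1b]=0x4b, mem[0x01]=0x20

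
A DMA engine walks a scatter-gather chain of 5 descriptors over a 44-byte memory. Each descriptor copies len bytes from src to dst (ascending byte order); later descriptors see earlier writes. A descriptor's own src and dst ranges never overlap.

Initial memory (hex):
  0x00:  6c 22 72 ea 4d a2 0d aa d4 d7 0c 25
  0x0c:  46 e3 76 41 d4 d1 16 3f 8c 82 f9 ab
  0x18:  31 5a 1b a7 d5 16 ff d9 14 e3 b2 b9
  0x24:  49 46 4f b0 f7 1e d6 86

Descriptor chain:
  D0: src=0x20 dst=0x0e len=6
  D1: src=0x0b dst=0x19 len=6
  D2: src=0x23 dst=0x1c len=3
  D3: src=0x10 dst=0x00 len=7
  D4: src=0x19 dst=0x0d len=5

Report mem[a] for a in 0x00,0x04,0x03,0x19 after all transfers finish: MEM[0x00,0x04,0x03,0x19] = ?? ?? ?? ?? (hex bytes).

[0] 0x20->0x0e len=6 : 14 e3 b2 b9 49 46
[1] 0x0b->0x19 len=6 : 25 46 e3 14 e3 b2
[2] 0x23->0x1c len=3 : b9 49 46
[3] 0x10->0x00 len=7 : b2 b9 49 46 8c 82 f9
[4] 0x19->0x0d len=5 : 25 46 e3 b9 49
query mem[0x00]=0xb2, mem[0x04]=0x8c, mem[0x03]=0x46, mem[0x19]=0x25

MEM[0x00,0x04,0x03,0x19] = b2 8c 46 25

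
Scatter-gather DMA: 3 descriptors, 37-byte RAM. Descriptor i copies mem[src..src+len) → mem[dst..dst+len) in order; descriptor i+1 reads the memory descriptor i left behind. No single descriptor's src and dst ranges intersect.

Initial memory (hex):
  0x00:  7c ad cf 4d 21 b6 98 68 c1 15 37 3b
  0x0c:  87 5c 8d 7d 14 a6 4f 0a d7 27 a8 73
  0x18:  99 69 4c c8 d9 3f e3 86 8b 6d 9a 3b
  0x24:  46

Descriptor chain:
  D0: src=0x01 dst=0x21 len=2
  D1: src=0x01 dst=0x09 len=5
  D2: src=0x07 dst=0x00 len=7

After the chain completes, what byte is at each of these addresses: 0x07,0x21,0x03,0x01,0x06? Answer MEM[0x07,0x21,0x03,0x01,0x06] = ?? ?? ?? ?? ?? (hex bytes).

MEM[0x07,0x21,0x03,0x01,0x06] = 68 ad cf c1 b6

#0 dst[0x21+2] := {0xad,0xcf}
#1 dst[0x09+5] := {0xad,0xcf,0x4d,0x21,0xb6}
#2 dst[0x00+7] := {0x68,0xc1,0xad,0xcf,0x4d,0x21,0xb6}
query mem[0x07]=0x68, mem[0x21]=0xad, mem[0x03]=0xcf, mem[0x01]=0xc1, mem[0x06]=0xb6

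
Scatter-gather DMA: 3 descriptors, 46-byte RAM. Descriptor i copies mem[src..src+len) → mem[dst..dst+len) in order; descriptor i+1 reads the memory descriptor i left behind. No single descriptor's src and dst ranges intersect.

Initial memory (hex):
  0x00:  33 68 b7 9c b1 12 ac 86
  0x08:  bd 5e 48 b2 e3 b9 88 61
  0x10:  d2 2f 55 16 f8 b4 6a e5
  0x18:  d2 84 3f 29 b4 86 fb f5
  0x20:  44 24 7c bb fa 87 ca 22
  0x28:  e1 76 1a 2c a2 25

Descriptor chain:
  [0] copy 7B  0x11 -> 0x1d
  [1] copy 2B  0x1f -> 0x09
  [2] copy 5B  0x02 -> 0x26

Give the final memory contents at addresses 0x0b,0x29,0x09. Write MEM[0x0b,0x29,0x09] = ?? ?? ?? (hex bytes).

D0: mem[0x1d..0x23] <- [2f 55 16 f8 b4 6a e5]
D1: mem[0x09..0x0a] <- [16 f8]
D2: mem[0x26..0x2a] <- [b7 9c b1 12 ac]
query mem[0x0b]=0xb2, mem[0x29]=0x12, mem[0x09]=0x16

MEM[0x0b,0x29,0x09] = b2 12 16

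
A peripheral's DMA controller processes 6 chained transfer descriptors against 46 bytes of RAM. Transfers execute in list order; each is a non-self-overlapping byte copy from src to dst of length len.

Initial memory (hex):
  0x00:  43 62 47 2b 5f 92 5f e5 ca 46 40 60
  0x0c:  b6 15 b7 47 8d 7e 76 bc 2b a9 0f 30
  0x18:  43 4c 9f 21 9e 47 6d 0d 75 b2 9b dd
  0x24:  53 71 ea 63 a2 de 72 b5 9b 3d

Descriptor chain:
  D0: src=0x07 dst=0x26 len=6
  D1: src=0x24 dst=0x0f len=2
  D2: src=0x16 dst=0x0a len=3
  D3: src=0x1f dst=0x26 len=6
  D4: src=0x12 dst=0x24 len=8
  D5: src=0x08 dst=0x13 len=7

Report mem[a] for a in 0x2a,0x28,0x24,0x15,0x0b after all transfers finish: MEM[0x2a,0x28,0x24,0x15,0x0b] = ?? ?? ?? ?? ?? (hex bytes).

MEM[0x2a,0x28,0x24,0x15,0x0b] = 43 0f 76 0f 30

D0: mem[0x26..0x2b] <- [e5 ca 46 40 60 b6]
D1: mem[0x0f..0x10] <- [53 71]
D2: mem[0x0a..0x0c] <- [0f 30 43]
D3: mem[0x26..0x2b] <- [0d 75 b2 9b dd 53]
D4: mem[0x24..0x2b] <- [76 bc 2b a9 0f 30 43 4c]
D5: mem[0x13..0x19] <- [ca 46 0f 30 43 15 b7]
query mem[0x2a]=0x43, mem[0x28]=0x0f, mem[0x24]=0x76, mem[0x15]=0x0f, mem[0x0b]=0x30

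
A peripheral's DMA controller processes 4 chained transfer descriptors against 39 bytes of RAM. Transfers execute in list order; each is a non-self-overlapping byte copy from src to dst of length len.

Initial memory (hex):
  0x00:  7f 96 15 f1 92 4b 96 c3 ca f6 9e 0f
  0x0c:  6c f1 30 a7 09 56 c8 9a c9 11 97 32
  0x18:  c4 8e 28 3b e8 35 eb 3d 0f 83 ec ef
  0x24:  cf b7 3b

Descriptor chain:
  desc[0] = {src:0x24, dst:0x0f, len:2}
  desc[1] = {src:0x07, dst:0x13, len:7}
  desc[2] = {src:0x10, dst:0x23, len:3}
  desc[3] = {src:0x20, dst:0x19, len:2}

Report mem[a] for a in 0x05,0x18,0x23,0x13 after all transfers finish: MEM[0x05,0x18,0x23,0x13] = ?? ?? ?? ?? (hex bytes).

MEM[0x05,0x18,0x23,0x13] = 4b 6c b7 c3

  after D0: wrote 2B at 0x0f = cfb7
  after D1: wrote 7B at 0x13 = c3caf69e0f6cf1
  after D2: wrote 3B at 0x23 = b756c8
  after D3: wrote 2B at 0x19 = 0f83
query mem[0x05]=0x4b, mem[0x18]=0x6c, mem[0x23]=0xb7, mem[0x13]=0xc3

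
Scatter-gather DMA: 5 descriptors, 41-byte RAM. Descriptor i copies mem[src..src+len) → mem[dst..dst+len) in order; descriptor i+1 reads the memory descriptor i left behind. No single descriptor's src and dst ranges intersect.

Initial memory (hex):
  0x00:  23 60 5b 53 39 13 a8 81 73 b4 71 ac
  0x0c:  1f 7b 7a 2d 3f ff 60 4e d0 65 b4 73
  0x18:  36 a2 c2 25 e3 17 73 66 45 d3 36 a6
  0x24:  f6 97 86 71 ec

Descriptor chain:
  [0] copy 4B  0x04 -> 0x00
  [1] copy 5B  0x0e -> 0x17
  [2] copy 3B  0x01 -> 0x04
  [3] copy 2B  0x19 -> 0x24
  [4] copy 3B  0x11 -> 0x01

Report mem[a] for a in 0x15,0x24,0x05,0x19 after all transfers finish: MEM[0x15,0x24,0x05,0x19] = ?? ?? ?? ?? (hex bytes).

MEM[0x15,0x24,0x05,0x19] = 65 3f a8 3f

#0 dst[0x00+4] := {0x39,0x13,0xa8,0x81}
#1 dst[0x17+5] := {0x7a,0x2d,0x3f,0xff,0x60}
#2 dst[0x04+3] := {0x13,0xa8,0x81}
#3 dst[0x24+2] := {0x3f,0xff}
#4 dst[0x01+3] := {0xff,0x60,0x4e}
query mem[0x15]=0x65, mem[0x24]=0x3f, mem[0x05]=0xa8, mem[0x19]=0x3f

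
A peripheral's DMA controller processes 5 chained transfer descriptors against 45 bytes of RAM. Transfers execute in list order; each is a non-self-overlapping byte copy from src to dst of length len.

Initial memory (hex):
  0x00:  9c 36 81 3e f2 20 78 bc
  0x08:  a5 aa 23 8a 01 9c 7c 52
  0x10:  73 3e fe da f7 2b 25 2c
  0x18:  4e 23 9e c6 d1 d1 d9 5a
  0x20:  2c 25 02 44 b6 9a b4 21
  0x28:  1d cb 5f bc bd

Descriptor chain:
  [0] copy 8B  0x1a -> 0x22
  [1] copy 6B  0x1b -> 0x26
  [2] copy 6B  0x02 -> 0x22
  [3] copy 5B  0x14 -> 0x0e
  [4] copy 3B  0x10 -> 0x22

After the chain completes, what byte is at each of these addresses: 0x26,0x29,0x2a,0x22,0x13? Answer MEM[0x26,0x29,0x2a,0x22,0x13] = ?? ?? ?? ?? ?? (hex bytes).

[0] 0x1a->0x22 len=8 : 9e c6 d1 d1 d9 5a 2c 25
[1] 0x1b->0x26 len=6 : c6 d1 d1 d9 5a 2c
[2] 0x02->0x22 len=6 : 81 3e f2 20 78 bc
[3] 0x14->0x0e len=5 : f7 2b 25 2c 4e
[4] 0x10->0x22 len=3 : 25 2c 4e
query mem[0x26]=0x78, mem[0x29]=0xd9, mem[0x2a]=0x5a, mem[0x22]=0x25, mem[0x13]=0xda

MEM[0x26,0x29,0x2a,0x22,0x13] = 78 d9 5a 25 da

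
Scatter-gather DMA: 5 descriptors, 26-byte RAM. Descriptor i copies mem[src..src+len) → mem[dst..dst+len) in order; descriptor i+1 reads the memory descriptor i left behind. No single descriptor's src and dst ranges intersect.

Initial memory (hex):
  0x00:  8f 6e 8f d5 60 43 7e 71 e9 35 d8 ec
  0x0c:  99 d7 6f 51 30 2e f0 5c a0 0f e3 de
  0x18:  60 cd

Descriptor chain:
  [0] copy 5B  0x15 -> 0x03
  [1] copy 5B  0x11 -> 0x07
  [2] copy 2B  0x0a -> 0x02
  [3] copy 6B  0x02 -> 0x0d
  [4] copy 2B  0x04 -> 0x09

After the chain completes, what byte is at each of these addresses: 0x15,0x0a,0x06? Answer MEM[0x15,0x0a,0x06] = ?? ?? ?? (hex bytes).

MEM[0x15,0x0a,0x06] = 0f de 60

#0 dst[0x03+5] := {0x0f,0xe3,0xde,0x60,0xcd}
#1 dst[0x07+5] := {0x2e,0xf0,0x5c,0xa0,0x0f}
#2 dst[0x02+2] := {0xa0,0x0f}
#3 dst[0x0d+6] := {0xa0,0x0f,0xe3,0xde,0x60,0x2e}
#4 dst[0x09+2] := {0xe3,0xde}
query mem[0x15]=0x0f, mem[0x0a]=0xde, mem[0x06]=0x60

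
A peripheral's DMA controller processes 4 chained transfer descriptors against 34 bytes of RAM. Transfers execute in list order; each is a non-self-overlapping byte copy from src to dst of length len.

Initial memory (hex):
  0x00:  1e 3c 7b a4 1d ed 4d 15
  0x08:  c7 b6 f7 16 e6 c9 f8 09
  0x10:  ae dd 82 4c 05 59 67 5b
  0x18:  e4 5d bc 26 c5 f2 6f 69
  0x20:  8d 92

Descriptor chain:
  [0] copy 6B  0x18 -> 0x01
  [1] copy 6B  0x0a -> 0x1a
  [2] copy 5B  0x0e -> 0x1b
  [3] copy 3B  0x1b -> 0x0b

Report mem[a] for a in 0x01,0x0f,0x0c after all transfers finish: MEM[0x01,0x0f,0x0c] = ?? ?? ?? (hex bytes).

MEM[0x01,0x0f,0x0c] = e4 09 09

  after D0: wrote 6B at 0x01 = e45dbc26c5f2
  after D1: wrote 6B at 0x1a = f716e6c9f809
  after D2: wrote 5B at 0x1b = f809aedd82
  after D3: wrote 3B at 0x0b = f809ae
query mem[0x01]=0xe4, mem[0x0f]=0x09, mem[0x0c]=0x09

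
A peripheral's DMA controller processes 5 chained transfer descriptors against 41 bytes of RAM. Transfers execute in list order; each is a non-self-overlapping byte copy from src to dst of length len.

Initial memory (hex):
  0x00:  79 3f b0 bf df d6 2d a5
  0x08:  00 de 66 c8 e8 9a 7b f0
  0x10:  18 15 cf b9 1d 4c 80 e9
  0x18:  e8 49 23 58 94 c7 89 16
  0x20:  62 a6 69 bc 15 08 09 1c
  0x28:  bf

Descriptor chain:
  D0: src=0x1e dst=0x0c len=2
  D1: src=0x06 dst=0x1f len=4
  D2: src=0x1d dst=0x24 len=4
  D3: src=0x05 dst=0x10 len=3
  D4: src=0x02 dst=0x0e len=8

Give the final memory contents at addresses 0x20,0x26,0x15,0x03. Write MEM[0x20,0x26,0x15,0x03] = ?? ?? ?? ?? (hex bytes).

#0 dst[0x0c+2] := {0x89,0x16}
#1 dst[0x1f+4] := {0x2d,0xa5,0x00,0xde}
#2 dst[0x24+4] := {0xc7,0x89,0x2d,0xa5}
#3 dst[0x10+3] := {0xd6,0x2d,0xa5}
#4 dst[0x0e+8] := {0xb0,0xbf,0xdf,0xd6,0x2d,0xa5,0x00,0xde}
query mem[0x20]=0xa5, mem[0x26]=0x2d, mem[0x15]=0xde, mem[0x03]=0xbf

MEM[0x20,0x26,0x15,0x03] = a5 2d de bf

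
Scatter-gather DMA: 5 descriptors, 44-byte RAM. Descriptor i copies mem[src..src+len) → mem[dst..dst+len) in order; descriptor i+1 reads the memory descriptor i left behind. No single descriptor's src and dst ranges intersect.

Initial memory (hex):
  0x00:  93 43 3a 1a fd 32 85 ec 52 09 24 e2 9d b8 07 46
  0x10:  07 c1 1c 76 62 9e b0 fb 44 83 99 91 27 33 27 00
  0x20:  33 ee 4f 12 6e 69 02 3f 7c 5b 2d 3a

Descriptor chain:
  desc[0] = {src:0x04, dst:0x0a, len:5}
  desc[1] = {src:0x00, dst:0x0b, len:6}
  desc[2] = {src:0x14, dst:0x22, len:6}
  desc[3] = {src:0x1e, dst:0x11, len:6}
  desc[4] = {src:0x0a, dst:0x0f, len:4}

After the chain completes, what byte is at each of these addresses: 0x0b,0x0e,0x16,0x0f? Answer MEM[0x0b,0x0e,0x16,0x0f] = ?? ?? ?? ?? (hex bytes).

#0 dst[0x0a+5] := {0xfd,0x32,0x85,0xec,0x52}
#1 dst[0x0b+6] := {0x93,0x43,0x3a,0x1a,0xfd,0x32}
#2 dst[0x22+6] := {0x62,0x9e,0xb0,0xfb,0x44,0x83}
#3 dst[0x11+6] := {0x27,0x00,0x33,0xee,0x62,0x9e}
#4 dst[0x0f+4] := {0xfd,0x93,0x43,0x3a}
query mem[0x0b]=0x93, mem[0x0e]=0x1a, mem[0x16]=0x9e, mem[0x0f]=0xfd

MEM[0x0b,0x0e,0x16,0x0f] = 93 1a 9e fd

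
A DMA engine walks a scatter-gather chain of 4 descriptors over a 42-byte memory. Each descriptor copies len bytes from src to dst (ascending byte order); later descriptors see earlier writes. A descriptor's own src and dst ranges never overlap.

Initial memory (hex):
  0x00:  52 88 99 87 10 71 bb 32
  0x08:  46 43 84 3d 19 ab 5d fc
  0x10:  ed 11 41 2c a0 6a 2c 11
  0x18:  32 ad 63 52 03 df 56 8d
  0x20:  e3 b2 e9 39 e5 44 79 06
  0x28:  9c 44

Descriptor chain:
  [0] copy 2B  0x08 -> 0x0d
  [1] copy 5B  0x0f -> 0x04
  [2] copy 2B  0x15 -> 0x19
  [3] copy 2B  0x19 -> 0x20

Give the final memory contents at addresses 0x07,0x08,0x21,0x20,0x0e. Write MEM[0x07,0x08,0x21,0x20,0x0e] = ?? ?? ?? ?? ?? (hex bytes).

D0: mem[0x0d..0x0e] <- [46 43]
D1: mem[0x04..0x08] <- [fc ed 11 41 2c]
D2: mem[0x19..0x1a] <- [6a 2c]
D3: mem[0x20..0x21] <- [6a 2c]
query mem[0x07]=0x41, mem[0x08]=0x2c, mem[0x21]=0x2c, mem[0x20]=0x6a, mem[0x0e]=0x43

MEM[0x07,0x08,0x21,0x20,0x0e] = 41 2c 2c 6a 43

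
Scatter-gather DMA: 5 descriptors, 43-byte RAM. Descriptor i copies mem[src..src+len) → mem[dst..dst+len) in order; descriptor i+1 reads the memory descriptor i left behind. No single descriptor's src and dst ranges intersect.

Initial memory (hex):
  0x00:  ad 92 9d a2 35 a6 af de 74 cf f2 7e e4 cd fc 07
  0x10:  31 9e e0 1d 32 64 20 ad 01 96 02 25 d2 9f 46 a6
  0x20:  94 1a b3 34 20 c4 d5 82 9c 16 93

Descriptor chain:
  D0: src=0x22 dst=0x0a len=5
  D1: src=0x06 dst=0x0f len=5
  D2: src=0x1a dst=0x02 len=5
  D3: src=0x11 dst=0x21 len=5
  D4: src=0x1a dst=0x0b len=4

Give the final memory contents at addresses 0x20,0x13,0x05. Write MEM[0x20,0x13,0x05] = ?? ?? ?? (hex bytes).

D0: mem[0x0a..0x0e] <- [b3 34 20 c4 d5]
D1: mem[0x0f..0x13] <- [af de 74 cf b3]
D2: mem[0x02..0x06] <- [02 25 d2 9f 46]
D3: mem[0x21..0x25] <- [74 cf b3 32 64]
D4: mem[0x0b..0x0e] <- [02 25 d2 9f]
query mem[0x20]=0x94, mem[0x13]=0xb3, mem[0x05]=0x9f

MEM[0x20,0x13,0x05] = 94 b3 9f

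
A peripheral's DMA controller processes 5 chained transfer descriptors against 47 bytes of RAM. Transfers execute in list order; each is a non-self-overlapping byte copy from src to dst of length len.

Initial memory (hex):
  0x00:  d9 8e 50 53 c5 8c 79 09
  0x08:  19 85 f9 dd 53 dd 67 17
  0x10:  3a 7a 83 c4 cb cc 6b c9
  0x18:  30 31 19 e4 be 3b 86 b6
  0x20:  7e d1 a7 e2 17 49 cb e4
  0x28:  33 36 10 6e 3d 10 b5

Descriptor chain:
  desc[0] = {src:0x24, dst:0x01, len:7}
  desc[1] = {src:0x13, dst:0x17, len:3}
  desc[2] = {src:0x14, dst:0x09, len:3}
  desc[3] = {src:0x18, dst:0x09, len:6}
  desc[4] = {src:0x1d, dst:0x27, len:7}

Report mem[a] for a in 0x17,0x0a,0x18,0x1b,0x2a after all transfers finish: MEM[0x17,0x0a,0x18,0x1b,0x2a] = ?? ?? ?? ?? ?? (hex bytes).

[0] 0x24->0x01 len=7 : 17 49 cb e4 33 36 10
[1] 0x13->0x17 len=3 : c4 cb cc
[2] 0x14->0x09 len=3 : cb cc 6b
[3] 0x18->0x09 len=6 : cb cc 19 e4 be 3b
[4] 0x1d->0x27 len=7 : 3b 86 b6 7e d1 a7 e2
query mem[0x17]=0xc4, mem[0x0a]=0xcc, mem[0x18]=0xcb, mem[0x1b]=0xe4, mem[0x2a]=0x7e

MEM[0x17,0x0a,0x18,0x1b,0x2a] = c4 cc cb e4 7e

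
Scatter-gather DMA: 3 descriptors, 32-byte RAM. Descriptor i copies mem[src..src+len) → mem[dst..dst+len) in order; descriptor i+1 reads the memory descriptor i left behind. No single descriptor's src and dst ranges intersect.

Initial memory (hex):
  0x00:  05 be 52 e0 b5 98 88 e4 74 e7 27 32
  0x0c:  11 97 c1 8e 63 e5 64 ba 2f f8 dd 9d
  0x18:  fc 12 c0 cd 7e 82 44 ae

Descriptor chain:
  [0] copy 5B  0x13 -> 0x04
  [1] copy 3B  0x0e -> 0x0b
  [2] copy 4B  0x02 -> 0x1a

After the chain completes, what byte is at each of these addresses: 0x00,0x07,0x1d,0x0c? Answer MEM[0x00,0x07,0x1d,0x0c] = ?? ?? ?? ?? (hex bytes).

MEM[0x00,0x07,0x1d,0x0c] = 05 dd 2f 8e

  after D0: wrote 5B at 0x04 = ba2ff8dd9d
  after D1: wrote 3B at 0x0b = c18e63
  after D2: wrote 4B at 0x1a = 52e0ba2f
query mem[0x00]=0x05, mem[0x07]=0xdd, mem[0x1d]=0x2f, mem[0x0c]=0x8e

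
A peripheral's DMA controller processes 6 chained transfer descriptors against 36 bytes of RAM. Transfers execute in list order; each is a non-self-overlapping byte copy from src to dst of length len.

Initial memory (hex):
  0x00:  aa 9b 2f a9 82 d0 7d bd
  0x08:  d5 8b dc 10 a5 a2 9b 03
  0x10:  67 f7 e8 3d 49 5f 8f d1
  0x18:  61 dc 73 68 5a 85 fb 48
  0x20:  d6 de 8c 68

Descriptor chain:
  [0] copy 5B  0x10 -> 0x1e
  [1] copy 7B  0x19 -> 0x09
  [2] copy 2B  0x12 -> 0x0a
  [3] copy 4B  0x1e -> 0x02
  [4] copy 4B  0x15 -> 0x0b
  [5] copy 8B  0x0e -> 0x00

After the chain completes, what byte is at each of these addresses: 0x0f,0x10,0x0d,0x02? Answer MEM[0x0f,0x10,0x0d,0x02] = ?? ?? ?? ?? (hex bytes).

MEM[0x0f,0x10,0x0d,0x02] = f7 67 d1 67

  after D0: wrote 5B at 0x1e = 67f7e83d49
  after D1: wrote 7B at 0x09 = dc73685a8567f7
  after D2: wrote 2B at 0x0a = e83d
  after D3: wrote 4B at 0x02 = 67f7e83d
  after D4: wrote 4B at 0x0b = 5f8fd161
  after D5: wrote 8B at 0x00 = 61f767f7e83d495f
query mem[0x0f]=0xf7, mem[0x10]=0x67, mem[0x0d]=0xd1, mem[0x02]=0x67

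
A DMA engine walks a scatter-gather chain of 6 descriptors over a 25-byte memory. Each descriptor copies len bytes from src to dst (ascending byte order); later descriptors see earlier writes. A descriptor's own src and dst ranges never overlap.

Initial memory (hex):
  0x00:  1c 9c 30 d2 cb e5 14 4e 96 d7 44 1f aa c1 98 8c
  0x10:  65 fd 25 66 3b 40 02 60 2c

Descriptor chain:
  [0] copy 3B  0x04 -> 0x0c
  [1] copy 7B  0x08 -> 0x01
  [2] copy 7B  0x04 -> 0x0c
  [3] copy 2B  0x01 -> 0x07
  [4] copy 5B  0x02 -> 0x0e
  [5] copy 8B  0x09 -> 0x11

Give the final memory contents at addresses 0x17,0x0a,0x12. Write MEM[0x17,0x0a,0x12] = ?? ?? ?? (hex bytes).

[0] 0x04->0x0c len=3 : cb e5 14
[1] 0x08->0x01 len=7 : 96 d7 44 1f cb e5 14
[2] 0x04->0x0c len=7 : 1f cb e5 14 96 d7 44
[3] 0x01->0x07 len=2 : 96 d7
[4] 0x02->0x0e len=5 : d7 44 1f cb e5
[5] 0x09->0x11 len=8 : d7 44 1f 1f cb d7 44 1f
query mem[0x17]=0x44, mem[0x0a]=0x44, mem[0x12]=0x44

MEM[0x17,0x0a,0x12] = 44 44 44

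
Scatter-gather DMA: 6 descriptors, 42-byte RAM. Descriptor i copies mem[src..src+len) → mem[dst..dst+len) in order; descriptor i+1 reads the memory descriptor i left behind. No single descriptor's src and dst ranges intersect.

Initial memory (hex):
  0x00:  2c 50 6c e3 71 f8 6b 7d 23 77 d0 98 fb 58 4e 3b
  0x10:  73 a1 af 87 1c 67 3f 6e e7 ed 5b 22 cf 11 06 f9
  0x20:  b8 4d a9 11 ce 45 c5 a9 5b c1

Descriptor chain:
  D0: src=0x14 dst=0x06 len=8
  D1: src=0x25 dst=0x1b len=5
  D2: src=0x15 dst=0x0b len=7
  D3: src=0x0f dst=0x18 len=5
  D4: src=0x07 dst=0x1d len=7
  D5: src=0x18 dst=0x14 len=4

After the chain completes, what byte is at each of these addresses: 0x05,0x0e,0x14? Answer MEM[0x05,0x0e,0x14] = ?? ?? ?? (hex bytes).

[0] 0x14->0x06 len=8 : 1c 67 3f 6e e7 ed 5b 22
[1] 0x25->0x1b len=5 : 45 c5 a9 5b c1
[2] 0x15->0x0b len=7 : 67 3f 6e e7 ed 5b 45
[3] 0x0f->0x18 len=5 : ed 5b 45 af 87
[4] 0x07->0x1d len=7 : 67 3f 6e e7 67 3f 6e
[5] 0x18->0x14 len=4 : ed 5b 45 af
query mem[0x05]=0xf8, mem[0x0e]=0xe7, mem[0x14]=0xed

MEM[0x05,0x0e,0x14] = f8 e7 ed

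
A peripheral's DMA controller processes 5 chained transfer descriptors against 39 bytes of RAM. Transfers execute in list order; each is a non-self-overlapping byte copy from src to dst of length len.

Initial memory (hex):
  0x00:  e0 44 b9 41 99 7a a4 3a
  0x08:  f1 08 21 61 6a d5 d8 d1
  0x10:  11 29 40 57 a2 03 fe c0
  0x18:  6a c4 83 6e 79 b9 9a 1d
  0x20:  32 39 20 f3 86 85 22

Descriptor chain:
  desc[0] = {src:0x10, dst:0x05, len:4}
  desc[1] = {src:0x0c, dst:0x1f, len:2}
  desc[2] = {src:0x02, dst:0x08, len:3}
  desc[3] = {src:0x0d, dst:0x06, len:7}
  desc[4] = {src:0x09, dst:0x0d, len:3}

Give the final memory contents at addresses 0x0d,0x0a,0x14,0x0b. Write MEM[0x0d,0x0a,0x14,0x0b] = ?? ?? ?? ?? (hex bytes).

MEM[0x0d,0x0a,0x14,0x0b] = 11 29 a2 40

#0 dst[0x05+4] := {0x11,0x29,0x40,0x57}
#1 dst[0x1f+2] := {0x6a,0xd5}
#2 dst[0x08+3] := {0xb9,0x41,0x99}
#3 dst[0x06+7] := {0xd5,0xd8,0xd1,0x11,0x29,0x40,0x57}
#4 dst[0x0d+3] := {0x11,0x29,0x40}
query mem[0x0d]=0x11, mem[0x0a]=0x29, mem[0x14]=0xa2, mem[0x0b]=0x40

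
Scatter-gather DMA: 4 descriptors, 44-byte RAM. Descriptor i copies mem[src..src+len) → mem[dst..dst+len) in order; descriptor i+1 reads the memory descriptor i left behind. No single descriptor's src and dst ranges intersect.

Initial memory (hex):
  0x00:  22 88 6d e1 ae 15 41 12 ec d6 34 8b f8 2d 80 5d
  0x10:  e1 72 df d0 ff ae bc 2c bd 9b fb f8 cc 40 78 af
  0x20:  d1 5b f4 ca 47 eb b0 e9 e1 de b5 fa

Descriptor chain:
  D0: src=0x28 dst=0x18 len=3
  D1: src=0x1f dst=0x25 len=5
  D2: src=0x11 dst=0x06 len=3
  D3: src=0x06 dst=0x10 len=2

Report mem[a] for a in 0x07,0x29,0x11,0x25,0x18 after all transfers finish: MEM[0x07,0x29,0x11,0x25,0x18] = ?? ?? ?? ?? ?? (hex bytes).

MEM[0x07,0x29,0x11,0x25,0x18] = df ca df af e1

[0] 0x28->0x18 len=3 : e1 de b5
[1] 0x1f->0x25 len=5 : af d1 5b f4 ca
[2] 0x11->0x06 len=3 : 72 df d0
[3] 0x06->0x10 len=2 : 72 df
query mem[0x07]=0xdf, mem[0x29]=0xca, mem[0x11]=0xdf, mem[0x25]=0xaf, mem[0x18]=0xe1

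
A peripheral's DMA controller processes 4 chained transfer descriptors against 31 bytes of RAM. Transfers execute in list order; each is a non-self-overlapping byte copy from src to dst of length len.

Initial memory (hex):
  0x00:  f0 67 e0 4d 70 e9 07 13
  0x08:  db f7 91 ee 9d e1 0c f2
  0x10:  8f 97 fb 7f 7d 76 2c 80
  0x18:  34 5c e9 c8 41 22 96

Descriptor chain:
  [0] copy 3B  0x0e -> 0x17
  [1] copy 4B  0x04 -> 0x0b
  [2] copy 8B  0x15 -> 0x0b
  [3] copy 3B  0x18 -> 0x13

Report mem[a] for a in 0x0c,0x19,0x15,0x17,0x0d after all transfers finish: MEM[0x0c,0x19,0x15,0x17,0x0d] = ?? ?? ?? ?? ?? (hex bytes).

#0 dst[0x17+3] := {0x0c,0xf2,0x8f}
#1 dst[0x0b+4] := {0x70,0xe9,0x07,0x13}
#2 dst[0x0b+8] := {0x76,0x2c,0x0c,0xf2,0x8f,0xe9,0xc8,0x41}
#3 dst[0x13+3] := {0xf2,0x8f,0xe9}
query mem[0x0c]=0x2c, mem[0x19]=0x8f, mem[0x15]=0xe9, mem[0x17]=0x0c, mem[0x0d]=0x0c

MEM[0x0c,0x19,0x15,0x17,0x0d] = 2c 8f e9 0c 0c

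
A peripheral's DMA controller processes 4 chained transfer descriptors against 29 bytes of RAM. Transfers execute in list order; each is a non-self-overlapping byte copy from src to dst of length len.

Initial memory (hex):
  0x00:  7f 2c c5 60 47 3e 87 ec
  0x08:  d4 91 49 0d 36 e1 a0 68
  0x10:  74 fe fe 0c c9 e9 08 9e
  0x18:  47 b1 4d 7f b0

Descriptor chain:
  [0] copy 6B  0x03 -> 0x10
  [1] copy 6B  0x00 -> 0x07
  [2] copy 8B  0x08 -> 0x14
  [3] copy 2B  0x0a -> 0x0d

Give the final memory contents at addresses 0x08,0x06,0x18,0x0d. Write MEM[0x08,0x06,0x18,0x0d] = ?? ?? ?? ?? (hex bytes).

#0 dst[0x10+6] := {0x60,0x47,0x3e,0x87,0xec,0xd4}
#1 dst[0x07+6] := {0x7f,0x2c,0xc5,0x60,0x47,0x3e}
#2 dst[0x14+8] := {0x2c,0xc5,0x60,0x47,0x3e,0xe1,0xa0,0x68}
#3 dst[0x0d+2] := {0x60,0x47}
query mem[0x08]=0x2c, mem[0x06]=0x87, mem[0x18]=0x3e, mem[0x0d]=0x60

MEM[0x08,0x06,0x18,0x0d] = 2c 87 3e 60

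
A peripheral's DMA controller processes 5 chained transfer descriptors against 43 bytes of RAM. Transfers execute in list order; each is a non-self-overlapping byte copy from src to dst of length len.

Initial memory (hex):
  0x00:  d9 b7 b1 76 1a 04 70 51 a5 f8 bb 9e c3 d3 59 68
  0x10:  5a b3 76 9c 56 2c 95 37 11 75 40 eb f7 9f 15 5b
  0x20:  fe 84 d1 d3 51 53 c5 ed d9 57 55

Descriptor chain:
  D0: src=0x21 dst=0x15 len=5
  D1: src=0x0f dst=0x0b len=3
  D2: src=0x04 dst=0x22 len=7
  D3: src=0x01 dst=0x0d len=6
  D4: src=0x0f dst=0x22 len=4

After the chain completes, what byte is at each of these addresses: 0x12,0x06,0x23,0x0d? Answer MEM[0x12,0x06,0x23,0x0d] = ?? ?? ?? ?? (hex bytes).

MEM[0x12,0x06,0x23,0x0d] = 70 70 1a b7

#0 dst[0x15+5] := {0x84,0xd1,0xd3,0x51,0x53}
#1 dst[0x0b+3] := {0x68,0x5a,0xb3}
#2 dst[0x22+7] := {0x1a,0x04,0x70,0x51,0xa5,0xf8,0xbb}
#3 dst[0x0d+6] := {0xb7,0xb1,0x76,0x1a,0x04,0x70}
#4 dst[0x22+4] := {0x76,0x1a,0x04,0x70}
query mem[0x12]=0x70, mem[0x06]=0x70, mem[0x23]=0x1a, mem[0x0d]=0xb7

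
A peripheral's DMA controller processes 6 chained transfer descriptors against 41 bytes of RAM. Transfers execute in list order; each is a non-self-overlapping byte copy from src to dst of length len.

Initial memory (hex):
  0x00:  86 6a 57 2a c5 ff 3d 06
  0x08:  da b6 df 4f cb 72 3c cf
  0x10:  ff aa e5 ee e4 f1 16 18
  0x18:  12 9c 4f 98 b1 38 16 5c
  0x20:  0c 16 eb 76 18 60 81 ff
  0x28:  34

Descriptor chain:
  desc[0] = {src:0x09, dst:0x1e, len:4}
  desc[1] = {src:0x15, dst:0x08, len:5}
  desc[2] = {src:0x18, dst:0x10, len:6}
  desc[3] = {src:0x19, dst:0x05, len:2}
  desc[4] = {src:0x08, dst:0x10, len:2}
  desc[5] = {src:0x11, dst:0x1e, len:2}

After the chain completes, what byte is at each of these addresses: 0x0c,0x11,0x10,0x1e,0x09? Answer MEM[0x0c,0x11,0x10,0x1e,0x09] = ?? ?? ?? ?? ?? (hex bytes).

MEM[0x0c,0x11,0x10,0x1e,0x09] = 9c 16 f1 16 16

  after D0: wrote 4B at 0x1e = b6df4fcb
  after D1: wrote 5B at 0x08 = f11618129c
  after D2: wrote 6B at 0x10 = 129c4f98b138
  after D3: wrote 2B at 0x05 = 9c4f
  after D4: wrote 2B at 0x10 = f116
  after D5: wrote 2B at 0x1e = 164f
query mem[0x0c]=0x9c, mem[0x11]=0x16, mem[0x10]=0xf1, mem[0x1e]=0x16, mem[0x09]=0x16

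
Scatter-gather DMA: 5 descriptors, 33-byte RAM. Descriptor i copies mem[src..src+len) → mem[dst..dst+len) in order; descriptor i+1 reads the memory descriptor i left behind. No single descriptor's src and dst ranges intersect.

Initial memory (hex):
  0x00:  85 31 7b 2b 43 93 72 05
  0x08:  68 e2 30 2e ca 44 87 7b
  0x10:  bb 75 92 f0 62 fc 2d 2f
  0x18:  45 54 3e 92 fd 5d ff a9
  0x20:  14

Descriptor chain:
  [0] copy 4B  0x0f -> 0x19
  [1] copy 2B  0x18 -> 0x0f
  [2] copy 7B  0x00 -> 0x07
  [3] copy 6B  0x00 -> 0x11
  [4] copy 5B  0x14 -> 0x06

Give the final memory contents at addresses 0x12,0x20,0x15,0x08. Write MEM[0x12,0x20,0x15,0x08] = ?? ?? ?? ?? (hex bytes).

D0: mem[0x19..0x1c] <- [7b bb 75 92]
D1: mem[0x0f..0x10] <- [45 7b]
D2: mem[0x07..0x0d] <- [85 31 7b 2b 43 93 72]
D3: mem[0x11..0x16] <- [85 31 7b 2b 43 93]
D4: mem[0x06..0x0a] <- [2b 43 93 2f 45]
query mem[0x12]=0x31, mem[0x20]=0x14, mem[0x15]=0x43, mem[0x08]=0x93

MEM[0x12,0x20,0x15,0x08] = 31 14 43 93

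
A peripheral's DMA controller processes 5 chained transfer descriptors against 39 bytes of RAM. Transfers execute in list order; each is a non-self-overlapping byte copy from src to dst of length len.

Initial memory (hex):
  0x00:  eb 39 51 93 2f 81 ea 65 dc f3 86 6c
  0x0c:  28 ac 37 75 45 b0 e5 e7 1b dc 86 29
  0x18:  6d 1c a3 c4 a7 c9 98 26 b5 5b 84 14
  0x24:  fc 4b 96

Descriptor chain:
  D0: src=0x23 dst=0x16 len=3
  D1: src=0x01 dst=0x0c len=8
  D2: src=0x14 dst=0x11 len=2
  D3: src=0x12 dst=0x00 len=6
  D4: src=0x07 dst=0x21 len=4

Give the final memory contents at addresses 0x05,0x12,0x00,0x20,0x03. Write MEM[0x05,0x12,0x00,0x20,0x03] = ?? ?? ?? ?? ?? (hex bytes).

D0: mem[0x16..0x18] <- [14 fc 4b]
D1: mem[0x0c..0x13] <- [39 51 93 2f 81 ea 65 dc]
D2: mem[0x11..0x12] <- [1b dc]
D3: mem[0x00..0x05] <- [dc dc 1b dc 14 fc]
D4: mem[0x21..0x24] <- [65 dc f3 86]
query mem[0x05]=0xfc, mem[0x12]=0xdc, mem[0x00]=0xdc, mem[0x20]=0xb5, mem[0x03]=0xdc

MEM[0x05,0x12,0x00,0x20,0x03] = fc dc dc b5 dc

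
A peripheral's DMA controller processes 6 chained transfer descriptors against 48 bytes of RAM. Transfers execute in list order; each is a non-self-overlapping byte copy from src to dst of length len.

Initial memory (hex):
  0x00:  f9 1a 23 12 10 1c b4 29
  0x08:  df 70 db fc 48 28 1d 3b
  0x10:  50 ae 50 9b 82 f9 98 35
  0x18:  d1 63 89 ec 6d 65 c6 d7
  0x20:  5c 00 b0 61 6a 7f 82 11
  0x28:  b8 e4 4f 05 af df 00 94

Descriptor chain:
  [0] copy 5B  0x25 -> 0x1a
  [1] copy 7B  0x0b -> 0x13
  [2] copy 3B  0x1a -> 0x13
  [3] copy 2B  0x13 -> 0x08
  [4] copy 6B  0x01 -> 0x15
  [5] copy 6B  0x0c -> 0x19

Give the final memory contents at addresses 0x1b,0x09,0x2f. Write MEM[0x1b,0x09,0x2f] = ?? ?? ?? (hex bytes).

MEM[0x1b,0x09,0x2f] = 1d 82 94

[0] 0x25->0x1a len=5 : 7f 82 11 b8 e4
[1] 0x0b->0x13 len=7 : fc 48 28 1d 3b 50 ae
[2] 0x1a->0x13 len=3 : 7f 82 11
[3] 0x13->0x08 len=2 : 7f 82
[4] 0x01->0x15 len=6 : 1a 23 12 10 1c b4
[5] 0x0c->0x19 len=6 : 48 28 1d 3b 50 ae
query mem[0x1b]=0x1d, mem[0x09]=0x82, mem[0x2f]=0x94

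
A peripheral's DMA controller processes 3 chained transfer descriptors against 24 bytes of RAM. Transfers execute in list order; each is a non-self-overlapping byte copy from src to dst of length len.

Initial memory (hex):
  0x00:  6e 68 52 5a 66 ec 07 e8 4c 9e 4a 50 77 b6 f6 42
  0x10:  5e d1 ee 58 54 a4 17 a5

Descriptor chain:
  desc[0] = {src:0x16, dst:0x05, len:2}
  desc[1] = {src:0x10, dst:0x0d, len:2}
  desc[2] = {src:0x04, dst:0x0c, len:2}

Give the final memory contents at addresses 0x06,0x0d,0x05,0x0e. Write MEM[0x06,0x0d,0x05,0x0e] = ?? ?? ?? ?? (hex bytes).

MEM[0x06,0x0d,0x05,0x0e] = a5 17 17 d1

[0] 0x16->0x05 len=2 : 17 a5
[1] 0x10->0x0d len=2 : 5e d1
[2] 0x04->0x0c len=2 : 66 17
query mem[0x06]=0xa5, mem[0x0d]=0x17, mem[0x05]=0x17, mem[0x0e]=0xd1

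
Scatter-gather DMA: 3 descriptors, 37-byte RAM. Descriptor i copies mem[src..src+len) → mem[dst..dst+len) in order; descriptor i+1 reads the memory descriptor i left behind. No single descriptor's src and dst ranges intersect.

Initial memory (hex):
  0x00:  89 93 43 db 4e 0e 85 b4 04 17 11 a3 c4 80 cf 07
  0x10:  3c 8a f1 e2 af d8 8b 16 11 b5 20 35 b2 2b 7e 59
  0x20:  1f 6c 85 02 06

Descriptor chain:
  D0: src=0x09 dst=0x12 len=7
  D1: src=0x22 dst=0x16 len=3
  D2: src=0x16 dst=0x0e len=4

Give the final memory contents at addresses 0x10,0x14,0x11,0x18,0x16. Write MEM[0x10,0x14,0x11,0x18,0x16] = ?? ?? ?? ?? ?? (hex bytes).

MEM[0x10,0x14,0x11,0x18,0x16] = 06 a3 b5 06 85

[0] 0x09->0x12 len=7 : 17 11 a3 c4 80 cf 07
[1] 0x22->0x16 len=3 : 85 02 06
[2] 0x16->0x0e len=4 : 85 02 06 b5
query mem[0x10]=0x06, mem[0x14]=0xa3, mem[0x11]=0xb5, mem[0x18]=0x06, mem[0x16]=0x85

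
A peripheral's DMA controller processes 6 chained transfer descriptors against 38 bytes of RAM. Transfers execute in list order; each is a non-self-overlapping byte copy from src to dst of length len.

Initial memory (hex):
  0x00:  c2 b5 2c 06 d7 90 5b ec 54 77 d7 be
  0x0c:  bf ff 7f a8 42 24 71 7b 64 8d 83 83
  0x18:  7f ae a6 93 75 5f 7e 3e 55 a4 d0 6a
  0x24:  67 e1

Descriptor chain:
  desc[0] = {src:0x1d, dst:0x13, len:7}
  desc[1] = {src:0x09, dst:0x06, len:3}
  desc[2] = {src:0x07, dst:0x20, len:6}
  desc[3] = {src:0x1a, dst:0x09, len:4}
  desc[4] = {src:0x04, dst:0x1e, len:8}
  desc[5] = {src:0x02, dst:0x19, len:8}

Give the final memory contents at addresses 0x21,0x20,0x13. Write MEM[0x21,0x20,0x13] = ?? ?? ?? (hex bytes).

MEM[0x21,0x20,0x13] = d7 a6 5f

D0: mem[0x13..0x19] <- [5f 7e 3e 55 a4 d0 6a]
D1: mem[0x06..0x08] <- [77 d7 be]
D2: mem[0x20..0x25] <- [d7 be 77 d7 be bf]
D3: mem[0x09..0x0c] <- [a6 93 75 5f]
D4: mem[0x1e..0x25] <- [d7 90 77 d7 be a6 93 75]
D5: mem[0x19..0x20] <- [2c 06 d7 90 77 d7 be a6]
query mem[0x21]=0xd7, mem[0x20]=0xa6, mem[0x13]=0x5f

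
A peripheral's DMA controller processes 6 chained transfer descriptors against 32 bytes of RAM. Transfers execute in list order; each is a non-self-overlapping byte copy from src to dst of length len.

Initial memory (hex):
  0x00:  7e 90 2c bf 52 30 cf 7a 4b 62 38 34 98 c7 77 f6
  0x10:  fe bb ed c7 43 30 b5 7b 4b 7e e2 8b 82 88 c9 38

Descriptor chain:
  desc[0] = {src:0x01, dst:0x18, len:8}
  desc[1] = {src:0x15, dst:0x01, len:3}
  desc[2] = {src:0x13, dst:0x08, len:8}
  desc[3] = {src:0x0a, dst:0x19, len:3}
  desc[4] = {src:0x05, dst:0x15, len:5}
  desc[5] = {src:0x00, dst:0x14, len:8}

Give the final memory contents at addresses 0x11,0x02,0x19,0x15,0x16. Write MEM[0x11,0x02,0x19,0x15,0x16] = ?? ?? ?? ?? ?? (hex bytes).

MEM[0x11,0x02,0x19,0x15,0x16] = bb b5 30 30 b5

  after D0: wrote 8B at 0x18 = 902cbf5230cf7a4b
  after D1: wrote 3B at 0x01 = 30b57b
  after D2: wrote 8B at 0x08 = c74330b57b902cbf
  after D3: wrote 3B at 0x19 = 30b57b
  after D4: wrote 5B at 0x15 = 30cf7ac743
  after D5: wrote 8B at 0x14 = 7e30b57b5230cf7a
query mem[0x11]=0xbb, mem[0x02]=0xb5, mem[0x19]=0x30, mem[0x15]=0x30, mem[0x16]=0xb5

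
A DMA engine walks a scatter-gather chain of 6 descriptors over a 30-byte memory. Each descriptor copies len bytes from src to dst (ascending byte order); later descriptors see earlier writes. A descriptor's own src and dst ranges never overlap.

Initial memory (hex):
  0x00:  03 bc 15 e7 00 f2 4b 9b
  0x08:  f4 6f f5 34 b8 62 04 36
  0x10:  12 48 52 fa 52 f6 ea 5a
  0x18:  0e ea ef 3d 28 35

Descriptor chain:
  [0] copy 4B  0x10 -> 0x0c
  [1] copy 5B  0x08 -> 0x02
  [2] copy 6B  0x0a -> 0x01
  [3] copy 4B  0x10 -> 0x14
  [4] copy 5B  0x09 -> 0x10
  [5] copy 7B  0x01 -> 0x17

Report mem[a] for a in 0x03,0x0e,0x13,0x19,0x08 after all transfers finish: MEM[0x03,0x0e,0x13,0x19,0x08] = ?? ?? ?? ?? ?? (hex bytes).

MEM[0x03,0x0e,0x13,0x19,0x08] = 12 52 12 12 f4

D0: mem[0x0c..0x0f] <- [12 48 52 fa]
D1: mem[0x02..0x06] <- [f4 6f f5 34 12]
D2: mem[0x01..0x06] <- [f5 34 12 48 52 fa]
D3: mem[0x14..0x17] <- [12 48 52 fa]
D4: mem[0x10..0x14] <- [6f f5 34 12 48]
D5: mem[0x17..0x1d] <- [f5 34 12 48 52 fa 9b]
query mem[0x03]=0x12, mem[0x0e]=0x52, mem[0x13]=0x12, mem[0x19]=0x12, mem[0x08]=0xf4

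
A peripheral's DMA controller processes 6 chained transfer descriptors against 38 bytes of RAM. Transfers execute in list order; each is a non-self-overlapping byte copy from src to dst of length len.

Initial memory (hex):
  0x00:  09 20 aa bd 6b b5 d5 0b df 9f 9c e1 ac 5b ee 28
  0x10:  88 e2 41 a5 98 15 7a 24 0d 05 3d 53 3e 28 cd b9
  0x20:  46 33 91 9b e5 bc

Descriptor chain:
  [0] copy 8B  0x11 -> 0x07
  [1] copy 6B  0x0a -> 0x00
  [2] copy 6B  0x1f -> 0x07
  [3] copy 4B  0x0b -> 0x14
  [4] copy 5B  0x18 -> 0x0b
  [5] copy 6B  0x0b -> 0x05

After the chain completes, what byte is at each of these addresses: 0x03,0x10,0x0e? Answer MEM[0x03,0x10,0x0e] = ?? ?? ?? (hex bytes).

[0] 0x11->0x07 len=8 : e2 41 a5 98 15 7a 24 0d
[1] 0x0a->0x00 len=6 : 98 15 7a 24 0d 28
[2] 0x1f->0x07 len=6 : b9 46 33 91 9b e5
[3] 0x0b->0x14 len=4 : 9b e5 24 0d
[4] 0x18->0x0b len=5 : 0d 05 3d 53 3e
[5] 0x0b->0x05 len=6 : 0d 05 3d 53 3e 88
query mem[0x03]=0x24, mem[0x10]=0x88, mem[0x0e]=0x53

MEM[0x03,0x10,0x0e] = 24 88 53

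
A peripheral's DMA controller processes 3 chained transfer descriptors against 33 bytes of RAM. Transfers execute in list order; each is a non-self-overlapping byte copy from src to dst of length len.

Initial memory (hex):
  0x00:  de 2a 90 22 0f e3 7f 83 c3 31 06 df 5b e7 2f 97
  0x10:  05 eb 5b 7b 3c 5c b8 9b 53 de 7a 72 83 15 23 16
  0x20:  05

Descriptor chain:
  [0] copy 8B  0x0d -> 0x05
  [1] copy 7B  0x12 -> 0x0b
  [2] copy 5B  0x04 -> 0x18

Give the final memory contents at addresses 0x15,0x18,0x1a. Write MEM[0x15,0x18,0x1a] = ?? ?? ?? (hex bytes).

#0 dst[0x05+8] := {0xe7,0x2f,0x97,0x05,0xeb,0x5b,0x7b,0x3c}
#1 dst[0x0b+7] := {0x5b,0x7b,0x3c,0x5c,0xb8,0x9b,0x53}
#2 dst[0x18+5] := {0x0f,0xe7,0x2f,0x97,0x05}
query mem[0x15]=0x5c, mem[0x18]=0x0f, mem[0x1a]=0x2f

MEM[0x15,0x18,0x1a] = 5c 0f 2f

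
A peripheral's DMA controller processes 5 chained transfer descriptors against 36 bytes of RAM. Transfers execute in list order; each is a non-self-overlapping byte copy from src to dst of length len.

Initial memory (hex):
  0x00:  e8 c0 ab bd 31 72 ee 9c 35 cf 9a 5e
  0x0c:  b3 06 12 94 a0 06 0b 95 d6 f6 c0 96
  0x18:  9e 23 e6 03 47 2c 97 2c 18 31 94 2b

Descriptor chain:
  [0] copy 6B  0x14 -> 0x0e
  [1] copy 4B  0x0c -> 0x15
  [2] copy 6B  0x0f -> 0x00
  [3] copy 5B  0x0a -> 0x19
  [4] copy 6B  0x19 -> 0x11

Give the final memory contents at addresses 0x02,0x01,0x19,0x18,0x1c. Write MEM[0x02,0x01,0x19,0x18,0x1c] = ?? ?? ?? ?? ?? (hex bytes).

MEM[0x02,0x01,0x19,0x18,0x1c] = 96 c0 9a f6 06

D0: mem[0x0e..0x13] <- [d6 f6 c0 96 9e 23]
D1: mem[0x15..0x18] <- [b3 06 d6 f6]
D2: mem[0x00..0x05] <- [f6 c0 96 9e 23 d6]
D3: mem[0x19..0x1d] <- [9a 5e b3 06 d6]
D4: mem[0x11..0x16] <- [9a 5e b3 06 d6 97]
query mem[0x02]=0x96, mem[0x01]=0xc0, mem[0x19]=0x9a, mem[0x18]=0xf6, mem[0x1c]=0x06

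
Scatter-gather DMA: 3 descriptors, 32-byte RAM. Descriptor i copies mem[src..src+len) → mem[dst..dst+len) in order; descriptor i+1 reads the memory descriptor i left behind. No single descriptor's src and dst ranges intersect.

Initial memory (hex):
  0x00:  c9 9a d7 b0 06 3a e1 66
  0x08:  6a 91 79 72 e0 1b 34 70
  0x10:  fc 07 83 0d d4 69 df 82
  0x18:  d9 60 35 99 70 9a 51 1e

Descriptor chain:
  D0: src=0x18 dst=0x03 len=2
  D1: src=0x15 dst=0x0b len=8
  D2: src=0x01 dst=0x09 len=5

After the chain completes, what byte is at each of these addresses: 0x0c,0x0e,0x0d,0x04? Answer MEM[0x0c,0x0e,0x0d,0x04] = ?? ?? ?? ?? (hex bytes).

D0: mem[0x03..0x04] <- [d9 60]
D1: mem[0x0b..0x12] <- [69 df 82 d9 60 35 99 70]
D2: mem[0x09..0x0d] <- [9a d7 d9 60 3a]
query mem[0x0c]=0x60, mem[0x0e]=0xd9, mem[0x0d]=0x3a, mem[0x04]=0x60

MEM[0x0c,0x0e,0x0d,0x04] = 60 d9 3a 60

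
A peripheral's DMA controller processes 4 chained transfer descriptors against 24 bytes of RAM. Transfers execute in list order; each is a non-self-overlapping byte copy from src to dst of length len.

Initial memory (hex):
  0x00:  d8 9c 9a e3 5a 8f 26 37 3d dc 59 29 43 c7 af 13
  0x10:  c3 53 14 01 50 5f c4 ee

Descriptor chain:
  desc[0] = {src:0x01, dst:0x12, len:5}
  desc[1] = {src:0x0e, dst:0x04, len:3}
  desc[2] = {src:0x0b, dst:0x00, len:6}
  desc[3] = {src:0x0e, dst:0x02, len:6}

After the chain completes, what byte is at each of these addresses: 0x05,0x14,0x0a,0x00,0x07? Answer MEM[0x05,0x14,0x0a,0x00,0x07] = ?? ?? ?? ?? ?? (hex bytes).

  after D0: wrote 5B at 0x12 = 9c9ae35a8f
  after D1: wrote 3B at 0x04 = af13c3
  after D2: wrote 6B at 0x00 = 2943c7af13c3
  after D3: wrote 6B at 0x02 = af13c3539c9a
query mem[0x05]=0x53, mem[0x14]=0xe3, mem[0x0a]=0x59, mem[0x00]=0x29, mem[0x07]=0x9a

MEM[0x05,0x14,0x0a,0x00,0x07] = 53 e3 59 29 9a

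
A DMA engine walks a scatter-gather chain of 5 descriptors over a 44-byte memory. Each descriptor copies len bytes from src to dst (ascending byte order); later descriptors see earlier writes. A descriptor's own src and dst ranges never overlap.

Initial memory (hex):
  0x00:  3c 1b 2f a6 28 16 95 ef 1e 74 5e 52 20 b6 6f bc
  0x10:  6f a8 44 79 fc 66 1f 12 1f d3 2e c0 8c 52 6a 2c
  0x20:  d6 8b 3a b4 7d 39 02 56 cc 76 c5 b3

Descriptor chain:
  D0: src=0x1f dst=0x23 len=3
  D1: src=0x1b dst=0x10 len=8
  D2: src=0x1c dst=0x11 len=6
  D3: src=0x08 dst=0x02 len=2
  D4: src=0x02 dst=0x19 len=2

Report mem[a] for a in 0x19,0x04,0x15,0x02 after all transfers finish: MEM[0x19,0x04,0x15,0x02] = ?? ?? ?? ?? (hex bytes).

MEM[0x19,0x04,0x15,0x02] = 1e 28 d6 1e

  after D0: wrote 3B at 0x23 = 2cd68b
  after D1: wrote 8B at 0x10 = c08c526a2cd68b3a
  after D2: wrote 6B at 0x11 = 8c526a2cd68b
  after D3: wrote 2B at 0x02 = 1e74
  after D4: wrote 2B at 0x19 = 1e74
query mem[0x19]=0x1e, mem[0x04]=0x28, mem[0x15]=0xd6, mem[0x02]=0x1e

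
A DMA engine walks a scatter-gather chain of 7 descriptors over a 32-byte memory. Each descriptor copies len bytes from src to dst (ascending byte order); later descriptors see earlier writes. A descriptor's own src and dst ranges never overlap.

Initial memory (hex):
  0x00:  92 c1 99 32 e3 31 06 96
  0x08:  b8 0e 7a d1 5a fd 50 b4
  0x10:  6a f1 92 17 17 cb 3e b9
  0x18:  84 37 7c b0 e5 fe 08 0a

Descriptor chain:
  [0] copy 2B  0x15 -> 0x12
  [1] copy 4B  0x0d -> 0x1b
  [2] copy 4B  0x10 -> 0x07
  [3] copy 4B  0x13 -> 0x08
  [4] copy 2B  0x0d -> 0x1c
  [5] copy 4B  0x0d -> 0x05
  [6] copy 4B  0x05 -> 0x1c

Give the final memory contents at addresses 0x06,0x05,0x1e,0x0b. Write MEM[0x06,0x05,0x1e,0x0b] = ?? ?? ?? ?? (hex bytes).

MEM[0x06,0x05,0x1e,0x0b] = 50 fd b4 3e

#0 dst[0x12+2] := {0xcb,0x3e}
#1 dst[0x1b+4] := {0xfd,0x50,0xb4,0x6a}
#2 dst[0x07+4] := {0x6a,0xf1,0xcb,0x3e}
#3 dst[0x08+4] := {0x3e,0x17,0xcb,0x3e}
#4 dst[0x1c+2] := {0xfd,0x50}
#5 dst[0x05+4] := {0xfd,0x50,0xb4,0x6a}
#6 dst[0x1c+4] := {0xfd,0x50,0xb4,0x6a}
query mem[0x06]=0x50, mem[0x05]=0xfd, mem[0x1e]=0xb4, mem[0x0b]=0x3e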